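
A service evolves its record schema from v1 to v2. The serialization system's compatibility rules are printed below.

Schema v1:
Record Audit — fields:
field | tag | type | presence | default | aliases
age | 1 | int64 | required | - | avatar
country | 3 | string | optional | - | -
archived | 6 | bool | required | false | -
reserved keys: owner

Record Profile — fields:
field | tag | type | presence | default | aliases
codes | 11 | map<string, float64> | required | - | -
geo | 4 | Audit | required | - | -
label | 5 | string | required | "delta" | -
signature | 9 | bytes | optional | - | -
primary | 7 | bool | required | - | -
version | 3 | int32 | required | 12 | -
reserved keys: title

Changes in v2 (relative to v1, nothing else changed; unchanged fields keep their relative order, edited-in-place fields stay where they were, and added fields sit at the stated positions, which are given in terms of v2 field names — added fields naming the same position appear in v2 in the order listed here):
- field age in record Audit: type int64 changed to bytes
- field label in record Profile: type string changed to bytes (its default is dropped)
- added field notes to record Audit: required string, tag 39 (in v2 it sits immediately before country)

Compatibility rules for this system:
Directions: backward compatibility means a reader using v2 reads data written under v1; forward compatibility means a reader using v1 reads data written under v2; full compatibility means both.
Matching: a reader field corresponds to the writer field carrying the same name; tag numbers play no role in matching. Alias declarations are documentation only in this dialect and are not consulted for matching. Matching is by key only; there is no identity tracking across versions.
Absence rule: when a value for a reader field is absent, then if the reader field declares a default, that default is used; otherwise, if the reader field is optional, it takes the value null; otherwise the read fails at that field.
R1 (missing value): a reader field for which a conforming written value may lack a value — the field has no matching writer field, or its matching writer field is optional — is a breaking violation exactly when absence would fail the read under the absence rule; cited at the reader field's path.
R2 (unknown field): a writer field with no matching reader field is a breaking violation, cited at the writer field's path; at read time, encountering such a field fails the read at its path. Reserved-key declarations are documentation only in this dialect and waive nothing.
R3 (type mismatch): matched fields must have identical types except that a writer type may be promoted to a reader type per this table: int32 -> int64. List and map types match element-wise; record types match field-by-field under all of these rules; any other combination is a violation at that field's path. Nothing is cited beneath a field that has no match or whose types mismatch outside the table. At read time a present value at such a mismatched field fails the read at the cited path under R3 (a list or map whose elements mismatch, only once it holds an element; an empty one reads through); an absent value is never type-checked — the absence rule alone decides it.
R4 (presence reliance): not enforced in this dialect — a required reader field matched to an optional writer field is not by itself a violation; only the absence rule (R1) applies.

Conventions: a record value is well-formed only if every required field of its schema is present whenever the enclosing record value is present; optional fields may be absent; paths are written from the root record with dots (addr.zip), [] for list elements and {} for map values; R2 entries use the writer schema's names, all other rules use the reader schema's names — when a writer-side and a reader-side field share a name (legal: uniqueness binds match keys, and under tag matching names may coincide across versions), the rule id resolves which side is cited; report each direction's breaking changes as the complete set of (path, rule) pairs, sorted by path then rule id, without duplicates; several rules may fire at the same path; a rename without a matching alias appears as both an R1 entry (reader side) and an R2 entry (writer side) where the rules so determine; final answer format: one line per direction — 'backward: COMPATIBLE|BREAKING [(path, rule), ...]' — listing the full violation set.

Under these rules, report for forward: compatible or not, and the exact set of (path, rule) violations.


forward: BREAKING [(geo.age, R3), (geo.notes, R2), (label, R3)]

each type pair in Profile: writer, then reader
forward on Profile — v1 reading data written by v2:
  codes: paired with writer codes (map<string, float64> -> map<string, float64>; writer required)
  geo: paired with writer geo (Audit -> Audit; writer required)
  label: paired with writer label (bytes -> string; writer required)
  signature: paired with writer signature (bytes -> bytes; writer optional)
  primary: paired with writer primary (bool -> bool; writer required)
  version: paired with writer version (int32 -> int32; writer required)
  geo.age: paired with writer geo.age (bytes -> int64; writer required)
  geo.country: paired with writer geo.country (string -> string; writer optional)
  geo.archived: paired with writer geo.archived (bool -> bool; writer required)
  leftover writer field: geo.notes
  R3 fires at geo.age
  R2 fires at geo.notes
  R3 fires at label
  forward on Profile therefore BREAKING (3)


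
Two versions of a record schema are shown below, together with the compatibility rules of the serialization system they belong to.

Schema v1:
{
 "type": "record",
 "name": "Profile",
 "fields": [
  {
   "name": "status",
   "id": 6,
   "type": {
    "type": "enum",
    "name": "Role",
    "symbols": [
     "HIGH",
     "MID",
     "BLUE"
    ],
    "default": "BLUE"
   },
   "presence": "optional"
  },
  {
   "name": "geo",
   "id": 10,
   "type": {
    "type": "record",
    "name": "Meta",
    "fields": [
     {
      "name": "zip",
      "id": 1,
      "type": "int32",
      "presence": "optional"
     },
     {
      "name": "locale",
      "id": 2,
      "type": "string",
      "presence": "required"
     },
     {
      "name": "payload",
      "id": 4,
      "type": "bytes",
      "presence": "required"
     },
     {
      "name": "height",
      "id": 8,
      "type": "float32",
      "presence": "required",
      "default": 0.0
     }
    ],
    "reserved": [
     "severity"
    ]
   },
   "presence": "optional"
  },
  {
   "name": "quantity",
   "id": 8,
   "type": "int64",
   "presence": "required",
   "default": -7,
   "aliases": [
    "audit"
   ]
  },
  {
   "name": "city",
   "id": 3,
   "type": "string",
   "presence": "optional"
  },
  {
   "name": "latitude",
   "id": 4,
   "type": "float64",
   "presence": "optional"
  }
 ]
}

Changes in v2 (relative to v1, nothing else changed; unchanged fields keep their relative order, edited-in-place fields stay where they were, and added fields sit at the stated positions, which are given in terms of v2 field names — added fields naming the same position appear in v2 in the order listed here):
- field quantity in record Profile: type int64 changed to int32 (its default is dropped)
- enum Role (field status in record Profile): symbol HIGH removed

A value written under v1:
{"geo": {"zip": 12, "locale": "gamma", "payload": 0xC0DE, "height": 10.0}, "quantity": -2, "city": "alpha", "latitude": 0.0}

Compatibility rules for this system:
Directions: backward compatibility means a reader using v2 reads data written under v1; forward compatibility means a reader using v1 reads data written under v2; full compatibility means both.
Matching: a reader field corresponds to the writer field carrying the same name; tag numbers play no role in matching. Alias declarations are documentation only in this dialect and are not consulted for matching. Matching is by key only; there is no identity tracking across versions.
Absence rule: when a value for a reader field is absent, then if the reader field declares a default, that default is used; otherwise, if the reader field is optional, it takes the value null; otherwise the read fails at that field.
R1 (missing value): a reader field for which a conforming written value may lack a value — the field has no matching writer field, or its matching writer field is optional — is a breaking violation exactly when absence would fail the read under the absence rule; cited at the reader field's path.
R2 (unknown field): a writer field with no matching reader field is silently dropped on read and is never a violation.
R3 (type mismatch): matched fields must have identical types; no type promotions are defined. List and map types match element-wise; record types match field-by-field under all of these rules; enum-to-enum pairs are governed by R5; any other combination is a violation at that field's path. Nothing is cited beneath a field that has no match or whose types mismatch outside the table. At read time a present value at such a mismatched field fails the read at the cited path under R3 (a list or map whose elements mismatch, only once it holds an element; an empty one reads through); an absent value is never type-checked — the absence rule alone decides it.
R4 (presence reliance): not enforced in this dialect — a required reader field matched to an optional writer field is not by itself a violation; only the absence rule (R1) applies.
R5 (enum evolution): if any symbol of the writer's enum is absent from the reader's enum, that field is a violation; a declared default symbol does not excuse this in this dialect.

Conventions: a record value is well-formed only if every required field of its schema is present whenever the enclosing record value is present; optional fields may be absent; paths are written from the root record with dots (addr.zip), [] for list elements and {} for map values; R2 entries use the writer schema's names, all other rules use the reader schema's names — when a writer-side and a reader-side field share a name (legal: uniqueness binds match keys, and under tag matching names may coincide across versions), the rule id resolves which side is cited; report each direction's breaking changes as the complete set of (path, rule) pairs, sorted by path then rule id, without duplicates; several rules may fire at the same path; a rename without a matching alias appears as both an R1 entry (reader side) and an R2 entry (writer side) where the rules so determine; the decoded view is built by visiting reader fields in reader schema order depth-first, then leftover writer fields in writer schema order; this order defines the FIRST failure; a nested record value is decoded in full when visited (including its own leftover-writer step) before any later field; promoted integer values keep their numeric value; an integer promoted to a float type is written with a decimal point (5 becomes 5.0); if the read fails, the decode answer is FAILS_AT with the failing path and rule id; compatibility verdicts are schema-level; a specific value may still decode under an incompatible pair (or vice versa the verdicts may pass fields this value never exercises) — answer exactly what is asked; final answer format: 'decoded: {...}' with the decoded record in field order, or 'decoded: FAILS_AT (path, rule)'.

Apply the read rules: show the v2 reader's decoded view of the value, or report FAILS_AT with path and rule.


decoded: FAILS_AT (quantity, R3)

in Profile below, arrows point writer -> reader
decode walk for Profile under reader schema v2:
  status := null (absent, optional -> null)
  geo.zip := 12
  geo.locale := "gamma"
  geo.payload := 0xC0DE
  geo.height := 10.0
  read fails at quantity under R3
  => FAILS_AT (quantity, R3)
ruling out the remaining Profile differences:
  enum Role (field status in record Profile): symbol HIGH removed -> a verdict-level change on Profile — the shown value reads the same


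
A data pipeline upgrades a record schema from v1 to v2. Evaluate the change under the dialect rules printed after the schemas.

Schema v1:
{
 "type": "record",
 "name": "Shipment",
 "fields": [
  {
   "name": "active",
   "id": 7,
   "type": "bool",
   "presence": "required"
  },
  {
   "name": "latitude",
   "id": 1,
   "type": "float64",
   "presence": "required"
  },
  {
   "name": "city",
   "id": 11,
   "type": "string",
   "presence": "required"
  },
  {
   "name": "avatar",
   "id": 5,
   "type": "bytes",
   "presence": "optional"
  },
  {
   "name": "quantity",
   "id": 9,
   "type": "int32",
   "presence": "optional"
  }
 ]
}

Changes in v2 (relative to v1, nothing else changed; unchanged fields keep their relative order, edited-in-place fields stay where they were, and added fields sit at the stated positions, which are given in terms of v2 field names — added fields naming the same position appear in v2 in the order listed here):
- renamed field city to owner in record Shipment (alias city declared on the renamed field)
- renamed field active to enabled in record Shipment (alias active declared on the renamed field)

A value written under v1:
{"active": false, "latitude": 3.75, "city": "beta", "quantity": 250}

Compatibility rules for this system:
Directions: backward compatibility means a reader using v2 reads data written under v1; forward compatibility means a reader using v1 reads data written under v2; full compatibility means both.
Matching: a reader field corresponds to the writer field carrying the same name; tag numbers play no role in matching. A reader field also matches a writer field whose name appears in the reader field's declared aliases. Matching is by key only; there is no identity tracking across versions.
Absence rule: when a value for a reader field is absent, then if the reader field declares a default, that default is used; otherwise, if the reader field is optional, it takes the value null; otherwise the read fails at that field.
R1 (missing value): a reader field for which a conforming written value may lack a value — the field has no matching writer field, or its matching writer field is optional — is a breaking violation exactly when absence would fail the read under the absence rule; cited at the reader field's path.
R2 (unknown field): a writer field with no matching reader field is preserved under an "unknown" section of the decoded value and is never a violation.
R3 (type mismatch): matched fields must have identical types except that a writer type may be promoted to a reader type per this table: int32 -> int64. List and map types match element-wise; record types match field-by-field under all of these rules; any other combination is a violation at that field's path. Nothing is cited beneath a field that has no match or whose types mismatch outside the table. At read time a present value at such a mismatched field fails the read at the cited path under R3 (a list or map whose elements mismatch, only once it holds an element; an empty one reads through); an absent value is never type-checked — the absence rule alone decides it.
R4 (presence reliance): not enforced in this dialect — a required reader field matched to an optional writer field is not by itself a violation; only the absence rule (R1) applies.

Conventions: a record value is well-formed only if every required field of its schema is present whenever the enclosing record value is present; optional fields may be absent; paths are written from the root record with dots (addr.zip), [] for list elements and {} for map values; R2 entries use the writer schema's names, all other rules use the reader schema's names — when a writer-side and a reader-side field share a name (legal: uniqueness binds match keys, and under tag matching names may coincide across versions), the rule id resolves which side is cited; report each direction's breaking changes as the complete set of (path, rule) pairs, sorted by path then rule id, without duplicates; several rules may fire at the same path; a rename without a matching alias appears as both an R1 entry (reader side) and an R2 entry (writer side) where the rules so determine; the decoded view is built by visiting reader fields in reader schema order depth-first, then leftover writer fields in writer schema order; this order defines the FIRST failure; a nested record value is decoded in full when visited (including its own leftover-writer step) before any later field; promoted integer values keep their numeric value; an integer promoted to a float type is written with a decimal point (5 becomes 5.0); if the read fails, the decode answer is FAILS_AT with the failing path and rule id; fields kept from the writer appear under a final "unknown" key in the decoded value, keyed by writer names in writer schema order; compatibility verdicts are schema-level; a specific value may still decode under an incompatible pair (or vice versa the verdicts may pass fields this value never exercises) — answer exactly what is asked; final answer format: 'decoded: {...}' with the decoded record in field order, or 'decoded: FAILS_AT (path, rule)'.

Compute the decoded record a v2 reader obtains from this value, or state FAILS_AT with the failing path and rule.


decoded: {"enabled": false, "latitude": 3.75, "owner": "beta", "avatar": null, "quantity": 250}

the writer's type comes first in each Shipment pair
migrating the Shipment value to v2:
  enabled := false (from writer active)
  latitude := 3.75
  owner := "beta" (from writer city)
  avatar := null (not supplied -> null)
  quantity := 250
  => decoded: {"enabled": false, "latitude": 3.75, "owner": "beta", "avatar": null, "quantity": 250}


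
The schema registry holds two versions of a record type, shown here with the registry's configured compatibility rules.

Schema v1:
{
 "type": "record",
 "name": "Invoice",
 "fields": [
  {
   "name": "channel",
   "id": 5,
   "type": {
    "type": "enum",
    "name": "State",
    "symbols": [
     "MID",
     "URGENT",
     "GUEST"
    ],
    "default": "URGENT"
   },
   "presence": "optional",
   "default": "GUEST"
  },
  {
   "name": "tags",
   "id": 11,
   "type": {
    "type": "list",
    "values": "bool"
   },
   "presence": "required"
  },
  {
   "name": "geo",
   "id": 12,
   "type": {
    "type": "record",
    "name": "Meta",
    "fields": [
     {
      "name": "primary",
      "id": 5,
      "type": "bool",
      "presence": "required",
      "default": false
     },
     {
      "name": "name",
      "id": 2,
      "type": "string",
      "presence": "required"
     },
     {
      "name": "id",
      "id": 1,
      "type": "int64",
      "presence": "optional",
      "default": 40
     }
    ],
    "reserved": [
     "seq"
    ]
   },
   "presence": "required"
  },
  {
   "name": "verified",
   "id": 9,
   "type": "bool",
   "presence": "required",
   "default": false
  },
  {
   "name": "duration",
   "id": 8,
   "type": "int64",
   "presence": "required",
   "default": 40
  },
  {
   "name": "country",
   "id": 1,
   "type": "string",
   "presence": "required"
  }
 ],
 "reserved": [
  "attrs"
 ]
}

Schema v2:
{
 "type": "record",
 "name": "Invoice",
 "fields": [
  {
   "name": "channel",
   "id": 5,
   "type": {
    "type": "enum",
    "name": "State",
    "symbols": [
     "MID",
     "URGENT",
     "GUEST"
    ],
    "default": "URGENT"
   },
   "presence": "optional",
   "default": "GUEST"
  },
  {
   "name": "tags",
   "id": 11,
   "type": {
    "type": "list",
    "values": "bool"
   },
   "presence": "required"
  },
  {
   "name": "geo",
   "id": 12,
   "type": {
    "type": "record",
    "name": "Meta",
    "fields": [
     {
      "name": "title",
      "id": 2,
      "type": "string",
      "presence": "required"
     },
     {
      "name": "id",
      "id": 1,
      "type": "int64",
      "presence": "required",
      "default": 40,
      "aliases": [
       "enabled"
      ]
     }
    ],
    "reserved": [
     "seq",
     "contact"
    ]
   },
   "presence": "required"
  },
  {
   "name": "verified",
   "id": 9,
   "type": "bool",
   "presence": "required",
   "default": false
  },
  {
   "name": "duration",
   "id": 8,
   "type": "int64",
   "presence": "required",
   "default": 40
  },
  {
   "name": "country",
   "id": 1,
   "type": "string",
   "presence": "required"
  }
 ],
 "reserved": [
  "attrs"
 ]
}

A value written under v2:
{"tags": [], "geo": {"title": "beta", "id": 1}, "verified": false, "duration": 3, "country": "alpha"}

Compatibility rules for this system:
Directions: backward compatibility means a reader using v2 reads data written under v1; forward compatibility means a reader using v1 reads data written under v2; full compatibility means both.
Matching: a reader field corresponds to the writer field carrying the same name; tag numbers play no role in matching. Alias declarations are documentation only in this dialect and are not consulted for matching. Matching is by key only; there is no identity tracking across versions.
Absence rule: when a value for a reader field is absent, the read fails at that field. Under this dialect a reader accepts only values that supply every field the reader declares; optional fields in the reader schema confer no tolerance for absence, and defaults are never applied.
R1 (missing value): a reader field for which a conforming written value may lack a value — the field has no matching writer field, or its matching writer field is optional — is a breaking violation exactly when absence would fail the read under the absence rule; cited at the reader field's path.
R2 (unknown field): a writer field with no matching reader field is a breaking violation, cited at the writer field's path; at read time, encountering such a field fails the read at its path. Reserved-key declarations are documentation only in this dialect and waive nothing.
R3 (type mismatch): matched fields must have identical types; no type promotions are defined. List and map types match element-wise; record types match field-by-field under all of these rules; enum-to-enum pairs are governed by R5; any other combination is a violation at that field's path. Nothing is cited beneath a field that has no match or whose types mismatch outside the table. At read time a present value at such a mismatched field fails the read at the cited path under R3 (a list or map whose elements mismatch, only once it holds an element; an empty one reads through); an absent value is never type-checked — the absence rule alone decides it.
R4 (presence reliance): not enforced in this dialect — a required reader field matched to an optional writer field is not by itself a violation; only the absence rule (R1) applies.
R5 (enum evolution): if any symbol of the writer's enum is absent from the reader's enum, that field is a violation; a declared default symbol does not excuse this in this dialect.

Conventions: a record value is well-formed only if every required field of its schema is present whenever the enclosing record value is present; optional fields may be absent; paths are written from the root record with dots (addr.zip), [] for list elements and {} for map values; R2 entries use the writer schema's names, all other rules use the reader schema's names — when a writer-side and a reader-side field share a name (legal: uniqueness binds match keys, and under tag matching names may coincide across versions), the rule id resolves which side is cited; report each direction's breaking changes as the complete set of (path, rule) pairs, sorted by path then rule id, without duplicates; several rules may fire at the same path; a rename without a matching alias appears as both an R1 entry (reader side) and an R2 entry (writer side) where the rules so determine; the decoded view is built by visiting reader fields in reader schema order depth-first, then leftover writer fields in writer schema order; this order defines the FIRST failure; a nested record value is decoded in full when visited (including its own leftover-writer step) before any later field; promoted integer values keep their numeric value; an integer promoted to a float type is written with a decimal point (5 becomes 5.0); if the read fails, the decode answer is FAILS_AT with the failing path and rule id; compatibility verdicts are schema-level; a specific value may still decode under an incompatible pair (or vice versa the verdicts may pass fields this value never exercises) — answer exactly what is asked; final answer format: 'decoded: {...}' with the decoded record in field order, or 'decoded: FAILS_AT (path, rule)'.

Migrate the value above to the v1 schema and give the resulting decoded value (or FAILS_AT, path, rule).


decoded: FAILS_AT (channel, R1)

in Invoice below, arrows point writer -> reader
decode walk for Invoice under reader schema v1:
  read fails at channel under R1 (no fill)
  => FAILS_AT (channel, R1)
diffs on Invoice not affecting the asked answer:
  field id in record Meta: optional changed to required -> affects the rule determinations only; this particular Invoice value decodes identically
  renamed field name to title in record Meta -> affects the rule determinations only; this particular Invoice value decodes identically
  removed field primary from record Meta -> affects the rule determinations only; this particular Invoice value decodes identically


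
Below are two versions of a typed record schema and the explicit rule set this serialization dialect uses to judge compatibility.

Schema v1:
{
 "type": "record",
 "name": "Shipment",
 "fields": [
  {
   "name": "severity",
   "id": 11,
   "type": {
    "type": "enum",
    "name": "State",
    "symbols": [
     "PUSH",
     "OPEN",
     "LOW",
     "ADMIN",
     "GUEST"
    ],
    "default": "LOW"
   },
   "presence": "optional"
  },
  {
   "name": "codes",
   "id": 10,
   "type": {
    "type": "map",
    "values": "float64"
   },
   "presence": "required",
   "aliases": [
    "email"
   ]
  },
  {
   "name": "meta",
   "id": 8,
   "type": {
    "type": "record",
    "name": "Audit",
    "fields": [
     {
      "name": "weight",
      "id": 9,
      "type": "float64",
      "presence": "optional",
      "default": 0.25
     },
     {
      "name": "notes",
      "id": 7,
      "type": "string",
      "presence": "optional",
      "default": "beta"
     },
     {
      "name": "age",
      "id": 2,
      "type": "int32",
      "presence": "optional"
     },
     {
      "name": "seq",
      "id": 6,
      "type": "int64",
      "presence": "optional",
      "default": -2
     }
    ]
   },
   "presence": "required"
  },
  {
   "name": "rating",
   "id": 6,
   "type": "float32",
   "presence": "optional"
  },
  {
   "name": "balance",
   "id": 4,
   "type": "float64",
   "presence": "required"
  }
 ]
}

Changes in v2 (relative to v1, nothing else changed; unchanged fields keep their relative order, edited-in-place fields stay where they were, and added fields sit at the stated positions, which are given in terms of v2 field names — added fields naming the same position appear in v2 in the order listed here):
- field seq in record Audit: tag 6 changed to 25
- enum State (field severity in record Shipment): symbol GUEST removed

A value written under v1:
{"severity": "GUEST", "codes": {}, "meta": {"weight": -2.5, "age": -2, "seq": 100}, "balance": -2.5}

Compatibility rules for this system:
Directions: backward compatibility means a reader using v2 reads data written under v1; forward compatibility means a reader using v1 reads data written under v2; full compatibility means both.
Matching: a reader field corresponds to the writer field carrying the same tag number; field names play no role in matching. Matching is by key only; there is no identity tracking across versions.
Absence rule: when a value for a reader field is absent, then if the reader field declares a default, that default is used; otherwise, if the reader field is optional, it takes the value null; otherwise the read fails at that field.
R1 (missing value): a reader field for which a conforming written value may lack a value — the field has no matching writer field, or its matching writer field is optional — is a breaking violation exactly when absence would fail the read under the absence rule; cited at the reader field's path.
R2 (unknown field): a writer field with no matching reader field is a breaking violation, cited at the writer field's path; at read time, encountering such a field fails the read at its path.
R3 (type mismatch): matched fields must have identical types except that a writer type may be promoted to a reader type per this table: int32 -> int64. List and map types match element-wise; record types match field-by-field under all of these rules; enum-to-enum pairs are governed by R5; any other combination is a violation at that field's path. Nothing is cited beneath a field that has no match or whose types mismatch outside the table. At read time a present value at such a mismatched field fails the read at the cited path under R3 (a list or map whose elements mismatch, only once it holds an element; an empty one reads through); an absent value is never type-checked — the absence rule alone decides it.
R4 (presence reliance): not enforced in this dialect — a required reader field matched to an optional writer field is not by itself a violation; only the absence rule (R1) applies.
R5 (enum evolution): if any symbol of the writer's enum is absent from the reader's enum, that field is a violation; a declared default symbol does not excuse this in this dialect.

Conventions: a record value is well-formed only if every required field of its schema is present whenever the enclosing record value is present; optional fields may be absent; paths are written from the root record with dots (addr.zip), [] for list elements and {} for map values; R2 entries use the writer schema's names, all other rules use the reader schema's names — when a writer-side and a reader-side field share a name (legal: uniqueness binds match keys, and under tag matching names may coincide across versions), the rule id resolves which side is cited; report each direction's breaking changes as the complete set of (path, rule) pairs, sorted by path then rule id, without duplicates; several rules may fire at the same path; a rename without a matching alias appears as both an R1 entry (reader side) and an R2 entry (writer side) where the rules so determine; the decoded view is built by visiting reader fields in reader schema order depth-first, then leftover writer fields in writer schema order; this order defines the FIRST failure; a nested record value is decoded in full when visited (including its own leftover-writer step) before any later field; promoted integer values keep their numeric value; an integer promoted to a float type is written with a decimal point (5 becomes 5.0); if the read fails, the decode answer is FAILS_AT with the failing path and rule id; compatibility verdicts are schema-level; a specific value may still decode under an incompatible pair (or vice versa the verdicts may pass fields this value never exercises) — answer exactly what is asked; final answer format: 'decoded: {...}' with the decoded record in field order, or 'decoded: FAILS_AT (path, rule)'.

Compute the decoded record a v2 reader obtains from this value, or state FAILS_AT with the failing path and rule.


arrows below run writer -> reader for Shipment
decode walk for Shipment under reader schema v2:
  read fails at severity under R5
  => FAILS_AT (severity, R5)
checking off the Shipment differences that do not matter here:
  field seq in record Audit: tag 6 changed to 25 -> shifts the Shipment verdicts, not this decode

decoded: FAILS_AT (severity, R5)


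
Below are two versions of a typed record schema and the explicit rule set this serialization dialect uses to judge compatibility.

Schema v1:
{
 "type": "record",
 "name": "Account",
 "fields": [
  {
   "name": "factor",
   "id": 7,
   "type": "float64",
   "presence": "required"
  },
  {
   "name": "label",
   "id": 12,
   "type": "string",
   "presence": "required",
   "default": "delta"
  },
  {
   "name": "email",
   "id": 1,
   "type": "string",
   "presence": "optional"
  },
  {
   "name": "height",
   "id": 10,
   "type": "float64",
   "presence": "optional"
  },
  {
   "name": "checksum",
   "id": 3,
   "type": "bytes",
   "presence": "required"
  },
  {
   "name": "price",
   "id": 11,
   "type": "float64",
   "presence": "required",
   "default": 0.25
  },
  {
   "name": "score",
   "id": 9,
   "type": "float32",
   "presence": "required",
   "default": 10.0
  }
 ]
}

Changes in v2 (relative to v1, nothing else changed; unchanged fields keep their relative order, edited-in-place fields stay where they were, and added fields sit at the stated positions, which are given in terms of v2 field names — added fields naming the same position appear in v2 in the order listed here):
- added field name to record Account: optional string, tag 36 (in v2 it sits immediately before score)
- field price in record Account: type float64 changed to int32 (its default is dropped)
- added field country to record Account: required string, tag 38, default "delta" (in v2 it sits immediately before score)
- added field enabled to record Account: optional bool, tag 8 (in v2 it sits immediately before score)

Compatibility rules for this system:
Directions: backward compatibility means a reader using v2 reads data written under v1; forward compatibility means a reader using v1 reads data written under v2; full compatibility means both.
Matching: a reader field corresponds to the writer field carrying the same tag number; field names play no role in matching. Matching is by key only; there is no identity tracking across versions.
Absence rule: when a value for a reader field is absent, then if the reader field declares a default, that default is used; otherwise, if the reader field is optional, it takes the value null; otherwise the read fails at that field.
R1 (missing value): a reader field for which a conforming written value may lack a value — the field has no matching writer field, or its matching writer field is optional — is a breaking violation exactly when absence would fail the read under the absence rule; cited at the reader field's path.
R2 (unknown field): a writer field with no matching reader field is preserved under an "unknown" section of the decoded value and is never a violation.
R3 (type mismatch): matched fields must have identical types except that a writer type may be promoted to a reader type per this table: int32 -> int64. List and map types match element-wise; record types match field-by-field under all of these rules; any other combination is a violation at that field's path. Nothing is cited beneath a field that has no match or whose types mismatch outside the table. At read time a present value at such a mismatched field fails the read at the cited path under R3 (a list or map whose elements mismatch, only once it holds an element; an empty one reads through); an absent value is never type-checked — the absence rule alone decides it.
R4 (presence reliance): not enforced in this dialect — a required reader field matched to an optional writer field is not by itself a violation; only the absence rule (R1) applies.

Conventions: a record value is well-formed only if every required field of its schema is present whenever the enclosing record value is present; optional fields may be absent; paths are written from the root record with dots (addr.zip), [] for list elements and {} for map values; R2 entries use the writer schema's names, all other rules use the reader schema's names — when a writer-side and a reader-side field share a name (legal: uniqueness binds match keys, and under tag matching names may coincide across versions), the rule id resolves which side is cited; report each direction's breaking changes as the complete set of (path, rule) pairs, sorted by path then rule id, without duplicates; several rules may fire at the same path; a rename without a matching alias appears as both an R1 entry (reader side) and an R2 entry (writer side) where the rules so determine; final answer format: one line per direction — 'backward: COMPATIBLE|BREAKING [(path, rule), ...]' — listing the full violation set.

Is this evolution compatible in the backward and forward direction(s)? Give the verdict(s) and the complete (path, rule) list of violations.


in Account below, arrows point writer -> reader
backward for Account (reader v2, writer v1):
  factor: paired with writer factor (float64 -> float64; writer required)
  label: paired with writer label (string -> string; writer required)
  email: paired with writer email (string -> string; writer optional)
  height: paired with writer height (float64 -> float64; writer optional)
  checksum: paired with writer checksum (bytes -> bytes; writer required)
  price: paired with writer price (float64 -> int32; writer required)
  name: no writer match
  country: no writer match
  enabled: no writer match
  score: paired with writer score (float32 -> float32; writer required)
  rule R3 violated at price
  => 1 violation(s): backward is BREAKING for Account
forward for Account (reader v1, writer v2):
  factor: paired with writer factor (float64 -> float64; writer required)
  label: paired with writer label (string -> string; writer required)
  email: paired with writer email (string -> string; writer optional)
  height: paired with writer height (float64 -> float64; writer optional)
  checksum: paired with writer checksum (bytes -> bytes; writer required)
  price: paired with writer price (int32 -> float64; writer required)
  score: paired with writer score (float32 -> float32; writer required)
  leftover writer field: name
  leftover writer field: country
  leftover writer field: enabled
  rule R3 violated at price
  => 1 violation(s): forward is BREAKING for Account

backward: BREAKING [(price, R3)]; forward: BREAKING [(price, R3)]


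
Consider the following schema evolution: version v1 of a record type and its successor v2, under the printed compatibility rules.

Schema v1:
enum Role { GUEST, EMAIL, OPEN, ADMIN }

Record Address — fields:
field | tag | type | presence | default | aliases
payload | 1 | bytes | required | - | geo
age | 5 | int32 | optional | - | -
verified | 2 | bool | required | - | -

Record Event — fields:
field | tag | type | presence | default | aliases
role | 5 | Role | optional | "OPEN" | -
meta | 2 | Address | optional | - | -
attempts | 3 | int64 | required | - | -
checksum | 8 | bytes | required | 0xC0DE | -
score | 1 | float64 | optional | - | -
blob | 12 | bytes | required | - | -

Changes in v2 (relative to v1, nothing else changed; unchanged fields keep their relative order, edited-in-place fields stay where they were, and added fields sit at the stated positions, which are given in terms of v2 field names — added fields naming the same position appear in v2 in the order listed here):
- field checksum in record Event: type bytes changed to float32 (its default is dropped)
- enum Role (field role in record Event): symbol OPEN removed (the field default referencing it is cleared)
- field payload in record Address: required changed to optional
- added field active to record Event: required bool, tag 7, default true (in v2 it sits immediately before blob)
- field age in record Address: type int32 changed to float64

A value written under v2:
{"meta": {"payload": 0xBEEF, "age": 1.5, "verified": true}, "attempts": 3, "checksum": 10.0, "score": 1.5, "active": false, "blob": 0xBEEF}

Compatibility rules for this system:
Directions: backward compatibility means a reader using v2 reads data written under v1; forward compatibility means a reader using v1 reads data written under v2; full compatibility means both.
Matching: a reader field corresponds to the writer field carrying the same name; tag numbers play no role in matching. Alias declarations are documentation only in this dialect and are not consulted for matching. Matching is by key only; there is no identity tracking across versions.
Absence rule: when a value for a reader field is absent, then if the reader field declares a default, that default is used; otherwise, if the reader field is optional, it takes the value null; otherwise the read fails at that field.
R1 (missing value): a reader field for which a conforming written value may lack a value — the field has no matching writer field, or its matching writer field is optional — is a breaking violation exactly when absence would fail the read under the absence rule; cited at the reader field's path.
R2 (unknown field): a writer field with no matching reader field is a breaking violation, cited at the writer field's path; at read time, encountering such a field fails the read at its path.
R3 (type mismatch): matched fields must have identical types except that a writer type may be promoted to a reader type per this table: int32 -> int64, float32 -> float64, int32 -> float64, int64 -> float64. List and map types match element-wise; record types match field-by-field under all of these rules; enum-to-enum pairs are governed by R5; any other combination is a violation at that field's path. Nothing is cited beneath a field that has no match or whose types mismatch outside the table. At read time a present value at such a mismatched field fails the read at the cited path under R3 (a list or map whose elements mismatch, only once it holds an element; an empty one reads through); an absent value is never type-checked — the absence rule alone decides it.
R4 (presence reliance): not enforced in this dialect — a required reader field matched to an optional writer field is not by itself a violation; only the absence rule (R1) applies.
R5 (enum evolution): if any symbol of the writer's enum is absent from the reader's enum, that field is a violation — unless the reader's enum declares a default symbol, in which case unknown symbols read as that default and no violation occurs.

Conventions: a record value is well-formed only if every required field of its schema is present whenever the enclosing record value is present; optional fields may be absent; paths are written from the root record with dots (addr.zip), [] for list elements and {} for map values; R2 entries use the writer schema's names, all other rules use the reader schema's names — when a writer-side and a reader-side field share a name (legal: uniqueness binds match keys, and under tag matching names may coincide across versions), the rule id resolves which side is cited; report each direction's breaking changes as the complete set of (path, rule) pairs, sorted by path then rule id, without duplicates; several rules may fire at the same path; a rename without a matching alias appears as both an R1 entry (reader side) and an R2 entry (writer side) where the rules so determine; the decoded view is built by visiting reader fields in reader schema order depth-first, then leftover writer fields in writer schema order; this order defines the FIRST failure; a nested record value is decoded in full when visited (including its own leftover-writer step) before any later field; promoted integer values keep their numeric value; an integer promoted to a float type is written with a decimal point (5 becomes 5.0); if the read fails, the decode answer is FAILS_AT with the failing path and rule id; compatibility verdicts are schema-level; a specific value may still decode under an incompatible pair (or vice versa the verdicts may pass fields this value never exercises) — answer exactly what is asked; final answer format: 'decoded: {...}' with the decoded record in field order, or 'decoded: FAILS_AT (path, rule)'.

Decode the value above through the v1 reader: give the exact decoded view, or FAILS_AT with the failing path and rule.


arrows below run writer -> reader for Event
migrating the Event value to v1:
  role := "OPEN" (absent -> default)
  meta.payload := 0xBEEF
  read fails at meta.age under R3
  => FAILS_AT (meta.age, R3)
the rest of the Event diff is inert for this question:
  field checksum in record Event: type bytes changed to float32 (its default is dropped) -> affects the rule determinations only; this particular Event value decodes identically
  enum Role (field role in record Event): symbol OPEN removed (the field default referencing it is cleared) -> affects the rule determinations only; this particular Event value decodes identically
  field payload in record Address: required changed to optional -> affects the rule determinations only; this particular Event value decodes identically
  added field active to record Event: required bool, tag 7, default true (in v2 it sits immediately before blob) -> affects the rule determinations only; this particular Event value decodes identically

decoded: FAILS_AT (meta.age, R3)
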